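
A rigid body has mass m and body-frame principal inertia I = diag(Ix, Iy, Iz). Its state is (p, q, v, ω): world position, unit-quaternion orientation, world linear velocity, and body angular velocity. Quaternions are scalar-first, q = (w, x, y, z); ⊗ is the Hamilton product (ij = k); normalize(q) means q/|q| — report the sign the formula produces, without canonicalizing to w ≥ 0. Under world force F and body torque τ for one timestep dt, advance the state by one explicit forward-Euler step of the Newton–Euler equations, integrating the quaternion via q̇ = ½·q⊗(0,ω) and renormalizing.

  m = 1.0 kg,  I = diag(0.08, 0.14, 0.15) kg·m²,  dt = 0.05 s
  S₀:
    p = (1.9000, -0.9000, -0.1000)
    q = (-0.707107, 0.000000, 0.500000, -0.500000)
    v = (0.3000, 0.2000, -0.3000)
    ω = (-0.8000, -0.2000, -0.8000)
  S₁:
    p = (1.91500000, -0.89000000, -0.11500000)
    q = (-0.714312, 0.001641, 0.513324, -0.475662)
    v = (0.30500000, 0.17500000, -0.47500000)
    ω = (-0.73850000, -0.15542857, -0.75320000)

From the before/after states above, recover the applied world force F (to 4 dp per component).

F = (0.1000, -0.5000, -3.5000)

v₁ − v₀ = (0.00500000, -0.02500000, -0.17500000)
applied force F = (0.1000, -0.5000, -3.5000)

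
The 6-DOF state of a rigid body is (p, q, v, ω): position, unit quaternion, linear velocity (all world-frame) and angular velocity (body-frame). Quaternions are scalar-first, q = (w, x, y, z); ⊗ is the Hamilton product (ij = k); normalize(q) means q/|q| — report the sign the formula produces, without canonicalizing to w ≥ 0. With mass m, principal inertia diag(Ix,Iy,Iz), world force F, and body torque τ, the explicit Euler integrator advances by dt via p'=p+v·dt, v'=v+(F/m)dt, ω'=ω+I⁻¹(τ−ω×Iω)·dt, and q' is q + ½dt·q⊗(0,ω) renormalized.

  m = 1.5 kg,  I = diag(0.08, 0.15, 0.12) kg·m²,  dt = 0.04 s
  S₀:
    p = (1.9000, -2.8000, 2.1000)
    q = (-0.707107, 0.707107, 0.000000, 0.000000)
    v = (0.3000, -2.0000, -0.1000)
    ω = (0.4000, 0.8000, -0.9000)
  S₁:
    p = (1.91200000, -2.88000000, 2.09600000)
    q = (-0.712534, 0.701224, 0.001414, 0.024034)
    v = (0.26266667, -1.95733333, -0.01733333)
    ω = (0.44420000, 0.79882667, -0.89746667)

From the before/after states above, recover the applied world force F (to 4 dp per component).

F = (-1.4000, 1.6000, 3.1000)

Δv = v₁−v₀ = (-0.03733333, 0.04266667, 0.08266667)
F = m·Δv/dt = (-1.4000, 1.6000, 3.1000)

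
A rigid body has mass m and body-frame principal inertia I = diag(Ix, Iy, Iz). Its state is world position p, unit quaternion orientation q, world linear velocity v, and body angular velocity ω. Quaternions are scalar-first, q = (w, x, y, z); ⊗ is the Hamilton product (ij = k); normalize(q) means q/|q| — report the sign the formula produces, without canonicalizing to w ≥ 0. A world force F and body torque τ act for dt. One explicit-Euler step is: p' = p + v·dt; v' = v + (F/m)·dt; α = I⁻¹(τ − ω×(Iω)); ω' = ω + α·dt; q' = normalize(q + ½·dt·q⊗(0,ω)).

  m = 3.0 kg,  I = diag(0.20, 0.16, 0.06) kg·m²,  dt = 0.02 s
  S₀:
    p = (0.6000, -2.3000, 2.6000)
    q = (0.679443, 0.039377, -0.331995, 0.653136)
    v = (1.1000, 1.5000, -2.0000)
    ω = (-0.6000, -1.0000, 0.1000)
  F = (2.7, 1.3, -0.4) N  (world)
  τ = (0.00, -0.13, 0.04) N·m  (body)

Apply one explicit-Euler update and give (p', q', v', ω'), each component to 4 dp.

p' = (0.6220, -2.2700, 2.5600)
q' = (0.6757, 0.0415, -0.3427, 0.6514)
v' = (1.1180, 1.5087, -2.0027)
ω' = (-0.6010, -1.0152, 0.1213)

α = I⁻¹(τ − ω×Iω) = (-0.0500, -0.7600, 1.0667)
ω' = ω + α·dt = (-0.6010, -1.0152, 0.1213)
q⊗(0,ω) = (-0.3736824, 0.2122707, -1.0752623, -0.1706297)
q' = normalize(q + ½dt·q⊗(0,ω)) = (0.6757, 0.0415, -0.3427, 0.6514)
new position p' = (0.6220, -2.2700, 2.5600)
v' = v + a·dt = (1.1180, 1.5087, -2.0027)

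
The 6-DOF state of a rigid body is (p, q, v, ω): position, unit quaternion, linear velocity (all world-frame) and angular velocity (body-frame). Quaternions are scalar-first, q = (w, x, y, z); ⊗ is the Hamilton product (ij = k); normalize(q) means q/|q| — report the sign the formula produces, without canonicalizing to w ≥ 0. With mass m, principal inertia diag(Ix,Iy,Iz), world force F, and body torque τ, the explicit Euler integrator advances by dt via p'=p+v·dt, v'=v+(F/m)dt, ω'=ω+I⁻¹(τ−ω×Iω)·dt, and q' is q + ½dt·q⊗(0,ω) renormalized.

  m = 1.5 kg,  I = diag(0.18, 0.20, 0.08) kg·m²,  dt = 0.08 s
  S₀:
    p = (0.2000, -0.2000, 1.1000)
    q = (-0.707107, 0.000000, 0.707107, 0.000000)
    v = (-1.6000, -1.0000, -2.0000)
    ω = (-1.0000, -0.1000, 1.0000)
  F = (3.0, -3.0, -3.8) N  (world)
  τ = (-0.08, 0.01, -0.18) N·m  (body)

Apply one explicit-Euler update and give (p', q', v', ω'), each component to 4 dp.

p' = (0.0720, -0.2800, 0.9400)
q' = (-0.7031, 0.0565, 0.7088, 0.0000)
v' = (-1.4400, -1.1600, -2.2027)
ω' = (-1.0409, -0.0560, 0.8180)

gyro term ω×Iω = (0.0120, -0.1000, 0.0020)
α = I⁻¹(τ − ω×Iω) = (-0.5111, 0.5500, -2.2750)
new body rate ω' = (-1.0409, -0.0560, 0.8180)
Hamilton product q⊗(0,ω) = (0.0707107, 1.4142140, 0.0707107, 0.0000000)
q' = normalize(q + ½dt·q⊗(0,ω)) = (-0.7031, 0.0565, 0.7088, 0.0000)
a = F/m = (2.0000, -2.0000, -2.5333)
p' = p + v·dt = (0.0720, -0.2800, 0.9400)
v + (F/m)dt = (-1.4400, -1.1600, -2.2027)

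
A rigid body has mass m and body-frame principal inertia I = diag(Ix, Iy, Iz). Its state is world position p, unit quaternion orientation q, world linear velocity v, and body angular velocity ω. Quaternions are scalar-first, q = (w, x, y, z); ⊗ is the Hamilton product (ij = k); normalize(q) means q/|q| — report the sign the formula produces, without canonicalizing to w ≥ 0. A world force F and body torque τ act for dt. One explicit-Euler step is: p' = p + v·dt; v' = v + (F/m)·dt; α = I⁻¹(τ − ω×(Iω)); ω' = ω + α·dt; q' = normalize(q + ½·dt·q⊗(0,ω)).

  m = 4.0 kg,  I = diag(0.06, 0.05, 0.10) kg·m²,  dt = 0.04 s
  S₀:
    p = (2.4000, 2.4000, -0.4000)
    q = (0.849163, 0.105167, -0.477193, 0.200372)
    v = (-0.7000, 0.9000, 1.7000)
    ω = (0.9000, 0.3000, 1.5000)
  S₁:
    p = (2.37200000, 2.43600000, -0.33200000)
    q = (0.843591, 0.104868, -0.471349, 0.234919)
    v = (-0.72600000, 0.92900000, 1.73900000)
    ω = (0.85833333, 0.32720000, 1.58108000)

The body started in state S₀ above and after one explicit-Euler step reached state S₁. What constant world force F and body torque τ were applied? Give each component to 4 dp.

F = (-2.6000, 2.9000, 3.9000)
τ = (-0.0400, -0.0200, 0.2000)

rate change Δω = (-0.04166667, 0.02720000, 0.08108000)
I·α + gyro = (-0.0400, -0.0200, 0.2000)
velocity change Δv = (-0.02600000, 0.02900000, 0.03900000)
F = m·Δv/dt = (-2.6000, 2.9000, 3.9000)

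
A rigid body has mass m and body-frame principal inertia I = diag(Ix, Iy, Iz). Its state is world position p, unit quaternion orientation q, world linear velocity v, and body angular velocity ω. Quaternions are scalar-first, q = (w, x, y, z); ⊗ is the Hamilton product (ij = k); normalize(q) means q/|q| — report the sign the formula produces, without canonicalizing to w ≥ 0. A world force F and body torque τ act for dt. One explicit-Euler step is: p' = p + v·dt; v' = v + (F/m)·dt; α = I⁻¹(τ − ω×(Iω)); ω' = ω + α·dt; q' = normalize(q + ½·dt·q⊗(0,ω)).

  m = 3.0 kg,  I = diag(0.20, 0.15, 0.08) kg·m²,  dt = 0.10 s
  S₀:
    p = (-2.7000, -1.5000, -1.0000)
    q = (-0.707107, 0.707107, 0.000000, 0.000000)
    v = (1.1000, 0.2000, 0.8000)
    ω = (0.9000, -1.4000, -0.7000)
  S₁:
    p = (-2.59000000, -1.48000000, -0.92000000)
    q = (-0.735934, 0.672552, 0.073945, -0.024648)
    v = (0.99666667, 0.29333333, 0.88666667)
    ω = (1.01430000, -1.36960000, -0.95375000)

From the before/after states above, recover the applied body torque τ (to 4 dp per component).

τ = (0.1600, -0.0300, -0.1400)

Δω = ω₁−ω₀ = (0.11430000, 0.03040000, -0.25375000)
I·α + gyro = (0.1600, -0.0300, -0.1400)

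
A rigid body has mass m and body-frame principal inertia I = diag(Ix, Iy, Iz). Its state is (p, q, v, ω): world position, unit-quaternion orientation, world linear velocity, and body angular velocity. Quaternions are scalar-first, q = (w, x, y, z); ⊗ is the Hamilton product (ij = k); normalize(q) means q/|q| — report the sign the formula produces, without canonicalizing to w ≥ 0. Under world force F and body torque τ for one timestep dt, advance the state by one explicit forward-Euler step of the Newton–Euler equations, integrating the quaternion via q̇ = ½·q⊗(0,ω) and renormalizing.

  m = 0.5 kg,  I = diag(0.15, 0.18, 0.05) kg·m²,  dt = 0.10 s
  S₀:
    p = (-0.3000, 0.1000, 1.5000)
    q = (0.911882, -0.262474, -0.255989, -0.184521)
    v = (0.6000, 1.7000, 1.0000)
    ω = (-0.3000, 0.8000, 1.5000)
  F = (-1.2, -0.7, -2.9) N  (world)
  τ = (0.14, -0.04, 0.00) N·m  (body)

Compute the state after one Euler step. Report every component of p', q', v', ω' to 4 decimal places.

p' = (-0.2400, 0.2700, 1.6000)
q' = (0.9286, -0.2869, -0.1963, -0.1300)
v' = (0.3600, 1.5600, 0.4200)
ω' = (-0.1027, 0.8028, 1.5144)

precession coupling ω×(Iω) = (-0.1560, -0.0450, -0.0072)
angular accel α = (1.9733, 0.0278, 0.1440)
new body rate ω' = (-0.1027, 0.8028, 1.5144)
2q̇ = q⊗(0,ω) = (0.4028305, -0.5099313, 1.1785729, 1.0810471)
updated quaternion q' = (0.9286, -0.2869, -0.1963, -0.1300)
new position p' = (-0.2400, 0.2700, 1.6000)
new velocity v' = (0.3600, 1.5600, 0.4200)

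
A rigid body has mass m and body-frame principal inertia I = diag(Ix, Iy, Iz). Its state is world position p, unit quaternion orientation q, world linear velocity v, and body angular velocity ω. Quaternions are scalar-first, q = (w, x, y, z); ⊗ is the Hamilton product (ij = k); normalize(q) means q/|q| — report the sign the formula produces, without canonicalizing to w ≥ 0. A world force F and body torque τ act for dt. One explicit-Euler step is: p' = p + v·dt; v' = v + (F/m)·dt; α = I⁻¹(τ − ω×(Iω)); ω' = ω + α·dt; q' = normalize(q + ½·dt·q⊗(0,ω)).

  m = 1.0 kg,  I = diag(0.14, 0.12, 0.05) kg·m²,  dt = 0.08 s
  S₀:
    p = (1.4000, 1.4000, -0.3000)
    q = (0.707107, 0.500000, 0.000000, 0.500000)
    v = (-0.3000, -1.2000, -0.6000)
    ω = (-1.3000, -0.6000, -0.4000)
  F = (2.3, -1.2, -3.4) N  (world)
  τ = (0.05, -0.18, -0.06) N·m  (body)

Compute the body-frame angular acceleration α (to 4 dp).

α = (0.4771, -1.8900, -0.8880)

ω×(Iω) gyroscopic = (-0.0168, 0.0468, -0.0156)
angular accel α = (0.4771, -1.8900, -0.8880)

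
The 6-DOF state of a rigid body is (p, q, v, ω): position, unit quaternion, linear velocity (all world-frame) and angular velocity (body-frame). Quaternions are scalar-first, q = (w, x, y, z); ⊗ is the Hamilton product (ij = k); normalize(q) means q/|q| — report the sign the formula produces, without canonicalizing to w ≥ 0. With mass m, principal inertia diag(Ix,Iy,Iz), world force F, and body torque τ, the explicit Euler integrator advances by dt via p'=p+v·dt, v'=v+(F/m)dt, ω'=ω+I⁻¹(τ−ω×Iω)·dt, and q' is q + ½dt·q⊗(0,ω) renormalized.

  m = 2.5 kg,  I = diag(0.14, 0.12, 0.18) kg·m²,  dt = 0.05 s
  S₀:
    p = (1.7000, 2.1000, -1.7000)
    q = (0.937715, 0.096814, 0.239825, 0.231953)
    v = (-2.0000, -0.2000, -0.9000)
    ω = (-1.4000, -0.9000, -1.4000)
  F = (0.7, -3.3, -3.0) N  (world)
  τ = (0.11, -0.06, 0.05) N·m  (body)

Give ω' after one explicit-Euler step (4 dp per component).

ω' = (-1.3877, -0.8923, -1.3791)

precession coupling ω×(Iω) = (0.0756, -0.0784, -0.0252)
α = I⁻¹(τ − ω×Iω) = (0.2457, 0.1533, 0.4178)
ω' = ω + α·dt = (-1.3877, -0.8923, -1.3791)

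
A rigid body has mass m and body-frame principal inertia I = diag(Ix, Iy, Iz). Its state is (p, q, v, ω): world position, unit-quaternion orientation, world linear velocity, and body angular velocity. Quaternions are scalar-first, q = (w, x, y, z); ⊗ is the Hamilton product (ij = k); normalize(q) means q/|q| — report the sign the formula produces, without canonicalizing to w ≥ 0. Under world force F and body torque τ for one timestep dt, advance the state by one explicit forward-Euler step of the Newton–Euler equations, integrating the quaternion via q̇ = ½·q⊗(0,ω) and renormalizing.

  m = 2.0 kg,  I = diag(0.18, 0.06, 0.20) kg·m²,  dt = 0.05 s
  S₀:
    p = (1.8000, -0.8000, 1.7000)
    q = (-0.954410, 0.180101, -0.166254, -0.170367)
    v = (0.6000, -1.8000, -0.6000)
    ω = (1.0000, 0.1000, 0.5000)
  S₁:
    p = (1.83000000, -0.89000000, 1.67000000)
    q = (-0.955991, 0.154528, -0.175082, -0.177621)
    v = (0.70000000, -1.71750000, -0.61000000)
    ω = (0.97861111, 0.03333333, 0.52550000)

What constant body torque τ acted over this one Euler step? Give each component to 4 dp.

τ = (-0.0700, -0.0900, 0.0900)

Δω = ω₁−ω₀ = (-0.02138889, -0.06666667, 0.02550000)
gyro term ω₀×Iω₀ = (0.0070, -0.0100, -0.0120)
I·α + gyro = (-0.0700, -0.0900, 0.0900)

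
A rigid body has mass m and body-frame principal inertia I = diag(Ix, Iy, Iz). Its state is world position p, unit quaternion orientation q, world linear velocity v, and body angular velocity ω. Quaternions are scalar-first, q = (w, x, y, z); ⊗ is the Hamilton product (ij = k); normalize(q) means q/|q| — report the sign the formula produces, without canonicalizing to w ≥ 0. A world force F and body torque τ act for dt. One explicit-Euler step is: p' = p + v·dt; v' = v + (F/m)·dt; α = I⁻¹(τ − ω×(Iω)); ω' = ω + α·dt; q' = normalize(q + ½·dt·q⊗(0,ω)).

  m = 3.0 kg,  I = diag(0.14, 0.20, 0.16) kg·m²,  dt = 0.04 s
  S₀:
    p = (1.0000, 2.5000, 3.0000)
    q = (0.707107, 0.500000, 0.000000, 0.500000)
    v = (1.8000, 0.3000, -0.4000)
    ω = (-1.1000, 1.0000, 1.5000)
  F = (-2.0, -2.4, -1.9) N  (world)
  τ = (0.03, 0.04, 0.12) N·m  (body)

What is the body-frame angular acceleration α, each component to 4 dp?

gyro term ω×Iω = (-0.0600, 0.0330, -0.0660)
α = I⁻¹(τ − ω×Iω) = (0.6429, 0.0350, 1.1625)

α = (0.6429, 0.0350, 1.1625)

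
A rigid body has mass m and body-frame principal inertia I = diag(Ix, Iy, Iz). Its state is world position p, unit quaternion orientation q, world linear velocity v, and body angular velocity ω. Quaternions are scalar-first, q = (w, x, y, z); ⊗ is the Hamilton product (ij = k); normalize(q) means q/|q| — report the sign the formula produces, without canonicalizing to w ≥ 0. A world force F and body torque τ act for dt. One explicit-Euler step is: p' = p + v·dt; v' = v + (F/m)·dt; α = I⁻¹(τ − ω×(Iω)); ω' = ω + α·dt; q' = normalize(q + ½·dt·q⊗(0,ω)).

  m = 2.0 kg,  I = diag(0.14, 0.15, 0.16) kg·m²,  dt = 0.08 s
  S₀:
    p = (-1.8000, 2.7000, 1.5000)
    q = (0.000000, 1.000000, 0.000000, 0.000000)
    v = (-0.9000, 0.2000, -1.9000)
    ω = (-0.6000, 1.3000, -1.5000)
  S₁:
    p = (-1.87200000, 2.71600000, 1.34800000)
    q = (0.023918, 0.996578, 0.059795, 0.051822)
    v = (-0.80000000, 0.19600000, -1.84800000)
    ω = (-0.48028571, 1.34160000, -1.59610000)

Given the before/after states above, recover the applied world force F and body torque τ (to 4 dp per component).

F = (2.5000, -0.1000, 1.3000)
τ = (0.1900, 0.0600, -0.2000)

v₁ − v₀ = (0.10000000, -0.00400000, 0.05200000)
applied force F = (2.5000, -0.1000, 1.3000)
ω₁ − ω₀ = (0.11971429, 0.04160000, -0.09610000)
precession coupling = (-0.0195, -0.0180, -0.0078)
I·α + gyro = (0.1900, 0.0600, -0.2000)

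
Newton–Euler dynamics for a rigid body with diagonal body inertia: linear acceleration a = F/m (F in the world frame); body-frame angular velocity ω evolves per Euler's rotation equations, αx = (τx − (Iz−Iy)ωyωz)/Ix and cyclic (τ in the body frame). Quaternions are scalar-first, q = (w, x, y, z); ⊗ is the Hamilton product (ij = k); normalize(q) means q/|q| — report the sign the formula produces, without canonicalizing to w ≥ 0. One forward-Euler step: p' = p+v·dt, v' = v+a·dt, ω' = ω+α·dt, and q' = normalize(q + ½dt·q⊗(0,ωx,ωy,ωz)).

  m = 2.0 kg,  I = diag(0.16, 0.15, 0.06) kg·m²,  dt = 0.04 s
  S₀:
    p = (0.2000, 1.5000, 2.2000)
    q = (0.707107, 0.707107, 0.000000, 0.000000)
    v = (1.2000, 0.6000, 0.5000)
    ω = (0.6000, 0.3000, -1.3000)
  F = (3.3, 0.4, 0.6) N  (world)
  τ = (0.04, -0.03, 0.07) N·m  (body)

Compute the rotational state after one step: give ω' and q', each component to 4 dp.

ω×(Iω) gyroscopic = (0.0351, -0.0780, -0.0018)
(τ − ω×Iω)/I = (0.0306, 0.3200, 1.1967)
ω' = ω + α·dt = (0.6012, 0.3128, -1.2521)
2q̇ = q⊗(0,ω) = (-0.4242642, 0.4242642, 1.1313712, -0.7071070)
q' = normalize(q + ½dt·q⊗(0,ω)) = (0.6983, 0.7153, 0.0226, -0.0141)

ω' = (0.6012, 0.3128, -1.2521)
q' = (0.6983, 0.7153, 0.0226, -0.0141)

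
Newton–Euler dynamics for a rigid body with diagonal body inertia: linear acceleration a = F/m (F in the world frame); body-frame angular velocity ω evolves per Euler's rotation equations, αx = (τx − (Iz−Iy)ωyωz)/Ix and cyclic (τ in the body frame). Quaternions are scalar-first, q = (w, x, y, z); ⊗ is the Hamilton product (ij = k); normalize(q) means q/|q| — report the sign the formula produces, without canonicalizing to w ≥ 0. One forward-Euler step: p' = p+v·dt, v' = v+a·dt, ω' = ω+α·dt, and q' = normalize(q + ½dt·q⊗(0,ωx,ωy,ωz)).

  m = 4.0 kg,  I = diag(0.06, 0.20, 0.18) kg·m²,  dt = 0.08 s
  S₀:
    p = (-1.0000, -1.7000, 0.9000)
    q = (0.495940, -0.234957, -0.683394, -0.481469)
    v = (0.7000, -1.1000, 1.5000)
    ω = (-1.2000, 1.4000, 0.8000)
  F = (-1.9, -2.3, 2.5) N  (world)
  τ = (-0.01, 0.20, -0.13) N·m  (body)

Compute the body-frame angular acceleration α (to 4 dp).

precession coupling ω×(Iω) = (-0.0224, 0.1152, -0.2352)
angular accel α = (0.2067, 0.4240, 0.5844)

α = (0.2067, 0.4240, 0.5844)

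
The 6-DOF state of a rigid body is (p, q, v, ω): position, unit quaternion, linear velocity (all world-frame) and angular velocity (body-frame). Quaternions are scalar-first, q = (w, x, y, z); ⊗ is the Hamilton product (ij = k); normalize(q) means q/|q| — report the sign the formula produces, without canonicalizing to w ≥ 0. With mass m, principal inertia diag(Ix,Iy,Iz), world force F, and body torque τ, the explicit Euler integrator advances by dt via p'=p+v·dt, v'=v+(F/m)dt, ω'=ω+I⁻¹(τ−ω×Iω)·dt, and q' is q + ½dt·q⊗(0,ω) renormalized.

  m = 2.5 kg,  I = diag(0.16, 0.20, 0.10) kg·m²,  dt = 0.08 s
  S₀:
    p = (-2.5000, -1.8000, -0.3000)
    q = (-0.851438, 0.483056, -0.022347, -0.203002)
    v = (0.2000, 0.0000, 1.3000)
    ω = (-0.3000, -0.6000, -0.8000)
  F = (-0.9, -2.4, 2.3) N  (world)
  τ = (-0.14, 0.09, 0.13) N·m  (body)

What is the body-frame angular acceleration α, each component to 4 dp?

α = (-0.5750, 0.3780, 1.2280)

precession coupling ω×(Iω) = (-0.0480, 0.0144, 0.0072)
α = I⁻¹(τ − ω×Iω) = (-0.5750, 0.3780, 1.2280)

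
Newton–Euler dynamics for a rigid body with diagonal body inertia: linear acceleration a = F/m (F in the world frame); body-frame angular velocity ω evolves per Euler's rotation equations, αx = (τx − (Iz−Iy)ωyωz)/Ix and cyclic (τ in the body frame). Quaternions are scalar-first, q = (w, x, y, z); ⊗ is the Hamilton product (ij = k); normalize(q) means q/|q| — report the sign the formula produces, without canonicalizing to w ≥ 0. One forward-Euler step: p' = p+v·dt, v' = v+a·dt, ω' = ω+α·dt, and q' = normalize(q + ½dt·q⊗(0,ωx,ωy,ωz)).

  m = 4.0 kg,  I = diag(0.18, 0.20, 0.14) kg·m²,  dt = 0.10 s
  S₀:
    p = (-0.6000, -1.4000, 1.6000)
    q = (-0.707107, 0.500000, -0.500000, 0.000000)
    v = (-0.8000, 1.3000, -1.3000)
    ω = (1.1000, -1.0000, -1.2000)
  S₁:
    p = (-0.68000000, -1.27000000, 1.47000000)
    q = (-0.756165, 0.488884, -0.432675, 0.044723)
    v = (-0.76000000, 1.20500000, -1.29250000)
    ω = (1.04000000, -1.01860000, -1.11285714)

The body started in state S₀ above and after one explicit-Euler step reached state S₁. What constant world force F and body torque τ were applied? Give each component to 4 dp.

ω₁ − ω₀ = (-0.06000000, -0.01860000, 0.08714286)
precession coupling = (-0.0720, -0.0528, -0.0220)
applied torque τ = (-0.1800, -0.0900, 0.1000)
v₁ − v₀ = (0.04000000, -0.09500000, 0.00750000)
m·(v₁−v₀)/dt = (1.6000, -3.8000, 0.3000)

F = (1.6000, -3.8000, 0.3000)
τ = (-0.1800, -0.0900, 0.1000)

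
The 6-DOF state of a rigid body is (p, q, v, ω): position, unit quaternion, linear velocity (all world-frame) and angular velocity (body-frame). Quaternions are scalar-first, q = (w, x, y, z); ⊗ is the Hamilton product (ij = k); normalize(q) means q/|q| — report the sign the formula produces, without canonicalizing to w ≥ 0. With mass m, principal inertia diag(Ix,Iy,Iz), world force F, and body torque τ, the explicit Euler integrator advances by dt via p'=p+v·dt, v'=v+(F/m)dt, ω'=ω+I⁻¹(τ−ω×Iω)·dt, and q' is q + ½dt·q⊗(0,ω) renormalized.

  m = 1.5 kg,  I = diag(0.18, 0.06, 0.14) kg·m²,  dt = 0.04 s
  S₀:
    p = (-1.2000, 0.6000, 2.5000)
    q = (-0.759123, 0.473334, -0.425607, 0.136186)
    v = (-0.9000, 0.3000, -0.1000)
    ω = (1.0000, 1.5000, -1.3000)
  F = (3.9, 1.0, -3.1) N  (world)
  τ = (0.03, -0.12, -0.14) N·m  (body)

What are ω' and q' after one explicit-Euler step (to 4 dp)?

ω' = (1.0413, 1.4547, -1.2886)
q' = (-0.7515, 0.4647, -0.4329, 0.1785)

α = I⁻¹(τ − ω×Iω) = (1.0333, -1.1333, 0.2857)
ω + α·dt = (1.0413, 1.4547, -1.2886)
q⊗(0,ω) = (0.3421183, -0.4101129, -0.3871643, 2.1224679)
q + ½dt·q⊗(0,ω), renormalized = (-0.7515, 0.4647, -0.4329, 0.1785)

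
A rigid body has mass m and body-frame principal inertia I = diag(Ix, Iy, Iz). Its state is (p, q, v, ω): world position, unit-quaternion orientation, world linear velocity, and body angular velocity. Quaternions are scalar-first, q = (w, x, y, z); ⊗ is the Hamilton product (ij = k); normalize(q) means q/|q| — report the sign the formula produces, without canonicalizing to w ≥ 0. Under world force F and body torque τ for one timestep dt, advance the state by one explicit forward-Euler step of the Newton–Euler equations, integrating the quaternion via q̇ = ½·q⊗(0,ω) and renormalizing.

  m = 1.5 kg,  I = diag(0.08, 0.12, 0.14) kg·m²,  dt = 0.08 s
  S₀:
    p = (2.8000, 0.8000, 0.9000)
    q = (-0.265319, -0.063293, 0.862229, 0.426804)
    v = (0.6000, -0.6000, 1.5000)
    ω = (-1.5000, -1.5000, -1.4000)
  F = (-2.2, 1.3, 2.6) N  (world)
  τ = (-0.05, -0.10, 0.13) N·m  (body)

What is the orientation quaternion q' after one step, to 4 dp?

q' = (-0.1925, -0.0697, 0.8446, 0.4946)

q⊗(0,ω) = (1.7959296, -0.1689361, -0.3308377, 1.7597296)
q + ½dt·q⊗(0,ω), renormalized = (-0.1925, -0.0697, 0.8446, 0.4946)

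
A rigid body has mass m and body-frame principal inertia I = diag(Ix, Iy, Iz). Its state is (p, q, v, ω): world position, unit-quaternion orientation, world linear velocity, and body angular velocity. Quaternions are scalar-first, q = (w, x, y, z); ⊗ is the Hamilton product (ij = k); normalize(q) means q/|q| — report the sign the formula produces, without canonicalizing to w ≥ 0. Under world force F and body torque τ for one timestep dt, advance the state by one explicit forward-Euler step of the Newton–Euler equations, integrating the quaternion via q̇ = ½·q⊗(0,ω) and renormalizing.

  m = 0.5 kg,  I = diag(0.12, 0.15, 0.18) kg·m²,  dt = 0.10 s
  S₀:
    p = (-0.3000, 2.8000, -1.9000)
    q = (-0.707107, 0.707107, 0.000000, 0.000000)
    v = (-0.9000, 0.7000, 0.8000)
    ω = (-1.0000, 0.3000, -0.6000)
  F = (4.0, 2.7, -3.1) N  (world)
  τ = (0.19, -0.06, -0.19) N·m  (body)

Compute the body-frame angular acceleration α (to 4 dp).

α = (1.6283, -0.1600, -1.0056)

ω×(Iω) gyroscopic = (-0.0054, -0.0360, -0.0090)
α = I⁻¹(τ − ω×Iω) = (1.6283, -0.1600, -1.0056)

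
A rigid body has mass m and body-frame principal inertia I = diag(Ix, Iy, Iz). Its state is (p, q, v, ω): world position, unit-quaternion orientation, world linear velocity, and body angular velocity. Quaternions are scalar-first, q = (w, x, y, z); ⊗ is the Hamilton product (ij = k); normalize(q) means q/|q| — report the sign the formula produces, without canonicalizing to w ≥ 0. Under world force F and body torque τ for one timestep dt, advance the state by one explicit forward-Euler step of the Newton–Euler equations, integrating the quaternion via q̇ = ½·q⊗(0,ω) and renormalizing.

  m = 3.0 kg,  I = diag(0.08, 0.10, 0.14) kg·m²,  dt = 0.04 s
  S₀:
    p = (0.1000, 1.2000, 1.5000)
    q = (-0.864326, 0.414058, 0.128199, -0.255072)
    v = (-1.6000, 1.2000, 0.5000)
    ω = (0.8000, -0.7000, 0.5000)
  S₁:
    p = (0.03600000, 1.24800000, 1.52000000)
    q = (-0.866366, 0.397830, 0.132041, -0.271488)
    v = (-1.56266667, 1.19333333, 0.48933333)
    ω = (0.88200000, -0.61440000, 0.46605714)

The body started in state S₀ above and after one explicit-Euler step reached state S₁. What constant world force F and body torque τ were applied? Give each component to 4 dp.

Δω = ω₁−ω₀ = (0.08200000, 0.08560000, -0.03394286)
ω₀×(Iω₀) = (-0.0140, -0.0240, -0.0112)
I·α + gyro = (0.1500, 0.1900, -0.1300)
v₁ − v₀ = (0.03733333, -0.00666667, -0.01066667)
F = m·Δv/dt = (2.8000, -0.5000, -0.8000)

F = (2.8000, -0.5000, -0.8000)
τ = (0.1500, 0.1900, -0.1300)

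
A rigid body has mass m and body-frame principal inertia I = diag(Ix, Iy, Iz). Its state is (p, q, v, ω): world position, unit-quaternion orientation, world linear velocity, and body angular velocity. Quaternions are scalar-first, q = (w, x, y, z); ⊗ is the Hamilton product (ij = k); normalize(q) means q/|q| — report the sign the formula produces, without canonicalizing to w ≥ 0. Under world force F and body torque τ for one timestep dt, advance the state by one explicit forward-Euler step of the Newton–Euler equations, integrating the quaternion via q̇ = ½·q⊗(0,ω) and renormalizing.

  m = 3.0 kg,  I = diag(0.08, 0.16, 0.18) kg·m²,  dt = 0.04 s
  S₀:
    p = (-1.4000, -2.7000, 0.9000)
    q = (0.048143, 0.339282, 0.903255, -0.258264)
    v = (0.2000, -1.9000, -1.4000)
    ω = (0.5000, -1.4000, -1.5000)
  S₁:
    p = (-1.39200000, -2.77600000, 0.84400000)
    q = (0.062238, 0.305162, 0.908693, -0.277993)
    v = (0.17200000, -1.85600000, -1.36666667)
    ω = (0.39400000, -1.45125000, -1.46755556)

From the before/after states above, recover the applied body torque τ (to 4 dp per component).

rate change Δω = (-0.10600000, -0.05125000, 0.03244444)
I·α + gyro = (-0.1700, -0.1300, 0.0900)

τ = (-0.1700, -0.1300, 0.0900)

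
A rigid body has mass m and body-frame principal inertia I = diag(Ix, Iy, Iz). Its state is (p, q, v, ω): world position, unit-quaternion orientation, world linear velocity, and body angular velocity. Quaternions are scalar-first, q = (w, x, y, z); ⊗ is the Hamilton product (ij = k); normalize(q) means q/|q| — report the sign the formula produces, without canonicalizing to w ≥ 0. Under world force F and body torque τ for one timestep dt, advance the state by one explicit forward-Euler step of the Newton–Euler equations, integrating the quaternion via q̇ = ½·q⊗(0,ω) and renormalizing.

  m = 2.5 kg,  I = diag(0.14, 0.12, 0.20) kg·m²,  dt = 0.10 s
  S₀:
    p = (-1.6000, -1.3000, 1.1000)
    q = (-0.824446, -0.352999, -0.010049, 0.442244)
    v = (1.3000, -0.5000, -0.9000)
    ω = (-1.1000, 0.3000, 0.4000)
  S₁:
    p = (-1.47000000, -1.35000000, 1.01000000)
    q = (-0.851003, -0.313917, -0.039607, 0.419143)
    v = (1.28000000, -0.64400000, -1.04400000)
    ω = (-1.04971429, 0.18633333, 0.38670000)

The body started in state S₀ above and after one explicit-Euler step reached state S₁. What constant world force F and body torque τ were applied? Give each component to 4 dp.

F = (-0.5000, -3.6000, -3.6000)
τ = (0.0800, -0.1100, -0.0200)

v₁ − v₀ = (-0.02000000, -0.14400000, -0.14400000)
m·(v₁−v₀)/dt = (-0.5000, -3.6000, -3.6000)
ω₁ − ω₀ = (0.05028571, -0.11366667, -0.01330000)
ω₀×(Iω₀) = (0.0096, 0.0264, 0.0066)
applied torque τ = (0.0800, -0.1100, -0.0200)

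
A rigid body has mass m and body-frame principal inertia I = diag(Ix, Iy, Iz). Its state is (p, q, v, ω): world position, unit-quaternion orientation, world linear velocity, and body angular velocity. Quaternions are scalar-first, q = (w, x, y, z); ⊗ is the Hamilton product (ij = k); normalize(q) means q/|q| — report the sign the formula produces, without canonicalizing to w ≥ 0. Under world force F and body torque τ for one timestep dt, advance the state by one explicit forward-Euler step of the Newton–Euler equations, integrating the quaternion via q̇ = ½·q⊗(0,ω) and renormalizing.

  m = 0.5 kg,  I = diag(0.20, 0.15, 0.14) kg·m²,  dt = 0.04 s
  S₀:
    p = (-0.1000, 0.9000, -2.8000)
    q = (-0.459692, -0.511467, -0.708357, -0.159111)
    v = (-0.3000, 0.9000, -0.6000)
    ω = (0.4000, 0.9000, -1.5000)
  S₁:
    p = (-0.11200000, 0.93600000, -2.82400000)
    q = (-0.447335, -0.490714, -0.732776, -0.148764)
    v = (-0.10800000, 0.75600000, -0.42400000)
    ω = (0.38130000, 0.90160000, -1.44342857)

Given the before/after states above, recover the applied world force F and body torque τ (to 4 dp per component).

Δv = v₁−v₀ = (0.19200000, -0.14400000, 0.17600000)
F = m·Δv/dt = (2.4000, -1.8000, 2.2000)
rate change Δω = (-0.01870000, 0.00160000, 0.05657143)
gyro term ω₀×Iω₀ = (0.0135, -0.0360, -0.0180)
applied torque τ = (-0.0800, -0.0300, 0.1800)

F = (2.4000, -1.8000, 2.2000)
τ = (-0.0800, -0.0300, 0.1800)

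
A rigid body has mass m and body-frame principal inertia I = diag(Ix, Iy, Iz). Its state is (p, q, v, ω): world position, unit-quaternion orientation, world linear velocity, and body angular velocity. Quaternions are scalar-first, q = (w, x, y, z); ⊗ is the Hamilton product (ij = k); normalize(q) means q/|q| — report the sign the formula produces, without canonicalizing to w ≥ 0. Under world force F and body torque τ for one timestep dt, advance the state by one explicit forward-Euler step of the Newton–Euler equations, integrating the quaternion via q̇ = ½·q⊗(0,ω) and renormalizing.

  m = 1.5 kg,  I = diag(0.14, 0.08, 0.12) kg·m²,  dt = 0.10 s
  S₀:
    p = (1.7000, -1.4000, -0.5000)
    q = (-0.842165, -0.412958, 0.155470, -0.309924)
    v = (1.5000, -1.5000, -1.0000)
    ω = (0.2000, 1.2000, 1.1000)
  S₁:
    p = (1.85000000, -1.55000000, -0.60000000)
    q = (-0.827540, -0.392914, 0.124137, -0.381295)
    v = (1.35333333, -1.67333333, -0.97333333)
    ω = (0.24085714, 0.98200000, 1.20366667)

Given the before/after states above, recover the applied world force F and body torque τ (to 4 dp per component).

velocity change Δv = (-0.14666667, -0.17333333, 0.02666667)
F = m·Δv/dt = (-2.2000, -2.6000, 0.4000)
ω₁ − ω₀ = (0.04085714, -0.21800000, 0.10366667)
gyro term ω₀×Iω₀ = (0.0528, 0.0044, -0.0144)
τ = I·(Δω/dt) + ω₀×(Iω₀) = (0.1100, -0.1700, 0.1100)

F = (-2.2000, -2.6000, 0.4000)
τ = (0.1100, -0.1700, 0.1100)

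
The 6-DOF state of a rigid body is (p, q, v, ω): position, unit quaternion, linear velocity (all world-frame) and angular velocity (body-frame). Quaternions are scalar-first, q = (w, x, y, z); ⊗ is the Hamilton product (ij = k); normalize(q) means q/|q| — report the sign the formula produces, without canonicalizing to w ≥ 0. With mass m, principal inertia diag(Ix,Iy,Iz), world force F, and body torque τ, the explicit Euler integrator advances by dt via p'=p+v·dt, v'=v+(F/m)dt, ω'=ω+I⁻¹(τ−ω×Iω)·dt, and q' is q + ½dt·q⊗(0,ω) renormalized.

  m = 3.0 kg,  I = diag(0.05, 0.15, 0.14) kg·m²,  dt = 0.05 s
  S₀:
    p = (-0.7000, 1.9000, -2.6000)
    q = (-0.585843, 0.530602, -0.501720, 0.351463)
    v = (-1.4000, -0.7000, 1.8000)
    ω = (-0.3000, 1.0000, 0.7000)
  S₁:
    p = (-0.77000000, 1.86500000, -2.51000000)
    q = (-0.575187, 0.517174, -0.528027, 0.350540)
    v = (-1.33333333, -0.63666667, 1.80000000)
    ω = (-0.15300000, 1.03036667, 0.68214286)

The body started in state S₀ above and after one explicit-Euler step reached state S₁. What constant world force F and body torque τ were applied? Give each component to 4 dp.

rate change Δω = (0.14700000, 0.03036667, -0.01785714)
precession coupling = (-0.0070, 0.0189, -0.0300)
τ = I·(Δω/dt) + ω₀×(Iω₀) = (0.1400, 0.1100, -0.0800)
Δv = v₁−v₀ = (0.06666667, 0.06333333, 0.00000000)
applied force F = (4.0000, 3.8000, 0.0000)

F = (4.0000, 3.8000, 0.0000)
τ = (0.1400, 0.1100, -0.0800)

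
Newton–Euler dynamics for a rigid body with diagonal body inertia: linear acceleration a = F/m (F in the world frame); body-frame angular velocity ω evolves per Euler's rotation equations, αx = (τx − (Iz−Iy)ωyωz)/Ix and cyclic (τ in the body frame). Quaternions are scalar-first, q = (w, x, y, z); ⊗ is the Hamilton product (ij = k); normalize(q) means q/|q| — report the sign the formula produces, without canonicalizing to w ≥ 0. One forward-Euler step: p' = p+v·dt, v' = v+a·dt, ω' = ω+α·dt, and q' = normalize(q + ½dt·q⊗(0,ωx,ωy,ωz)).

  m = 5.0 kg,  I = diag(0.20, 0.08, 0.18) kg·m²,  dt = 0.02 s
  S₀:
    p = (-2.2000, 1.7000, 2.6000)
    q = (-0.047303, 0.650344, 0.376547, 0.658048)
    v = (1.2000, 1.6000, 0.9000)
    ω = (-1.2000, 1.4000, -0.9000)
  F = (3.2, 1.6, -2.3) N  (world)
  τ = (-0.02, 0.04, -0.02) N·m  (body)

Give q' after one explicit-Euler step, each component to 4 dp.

2q̇ = q⊗(0,ω) = (0.8454902, -1.2033959, -0.2705722, 1.4049107)
updated quaternion q' = (-0.0388, 0.6382, 0.3738, 0.6720)

q' = (-0.0388, 0.6382, 0.3738, 0.6720)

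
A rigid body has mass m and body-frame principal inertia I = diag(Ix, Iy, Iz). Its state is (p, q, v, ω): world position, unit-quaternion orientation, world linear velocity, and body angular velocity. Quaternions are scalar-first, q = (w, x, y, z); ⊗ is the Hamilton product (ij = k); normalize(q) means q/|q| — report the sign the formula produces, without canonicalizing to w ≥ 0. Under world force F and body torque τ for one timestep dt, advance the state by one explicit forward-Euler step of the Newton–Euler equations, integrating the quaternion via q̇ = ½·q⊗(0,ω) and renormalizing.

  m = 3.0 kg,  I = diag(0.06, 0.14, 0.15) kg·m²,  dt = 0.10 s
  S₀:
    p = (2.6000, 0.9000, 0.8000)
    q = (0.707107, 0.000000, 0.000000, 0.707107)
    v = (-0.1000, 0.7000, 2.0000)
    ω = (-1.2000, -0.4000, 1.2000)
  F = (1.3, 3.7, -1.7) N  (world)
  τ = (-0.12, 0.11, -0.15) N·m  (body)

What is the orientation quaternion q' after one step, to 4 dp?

q' = (0.6622, -0.0282, -0.0564, 0.7467)

2q̇ = q⊗(0,ω) = (-0.8485284, -0.5656856, -1.1313712, 0.8485284)
updated quaternion q' = (0.6622, -0.0282, -0.0564, 0.7467)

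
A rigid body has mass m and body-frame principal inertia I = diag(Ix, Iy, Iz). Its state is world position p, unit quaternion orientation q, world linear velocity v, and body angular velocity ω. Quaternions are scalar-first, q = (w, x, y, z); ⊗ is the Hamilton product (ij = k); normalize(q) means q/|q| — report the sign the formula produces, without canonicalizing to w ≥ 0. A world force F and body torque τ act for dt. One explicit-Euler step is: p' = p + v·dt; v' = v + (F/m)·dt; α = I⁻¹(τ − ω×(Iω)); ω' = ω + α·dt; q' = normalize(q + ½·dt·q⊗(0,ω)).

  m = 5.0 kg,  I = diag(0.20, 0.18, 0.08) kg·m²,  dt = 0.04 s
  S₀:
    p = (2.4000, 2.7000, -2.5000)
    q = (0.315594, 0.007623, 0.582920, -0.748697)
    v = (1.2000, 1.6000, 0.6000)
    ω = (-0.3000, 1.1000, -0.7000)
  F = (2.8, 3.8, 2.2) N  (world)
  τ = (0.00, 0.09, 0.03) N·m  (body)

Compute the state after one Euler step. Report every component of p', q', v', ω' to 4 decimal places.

p' = (2.4480, 2.7640, -2.4760)
q' = (0.2922, 0.0140, 0.5942, -0.7492)
v' = (1.2224, 1.6304, 0.6176)
ω' = (-0.3154, 1.1144, -0.6883)

linear accel F/m = (0.5600, 0.7600, 0.4400)
p' = p + v·dt = (2.4480, 2.7640, -2.4760)
v' = v + a·dt = (1.2224, 1.6304, 0.6176)
precession coupling ω×(Iω) = (0.0770, 0.0252, 0.0066)
(τ − ω×Iω)/I = (-0.3850, 0.3600, 0.2925)
ω + α·dt = (-0.3154, 1.1144, -0.6883)
Hamilton product q⊗(0,ω) = (-1.1630130, 0.3208445, 0.5770986, -0.0376545)
q + ½dt·q⊗(0,ω), renormalized = (0.2922, 0.0140, 0.5942, -0.7492)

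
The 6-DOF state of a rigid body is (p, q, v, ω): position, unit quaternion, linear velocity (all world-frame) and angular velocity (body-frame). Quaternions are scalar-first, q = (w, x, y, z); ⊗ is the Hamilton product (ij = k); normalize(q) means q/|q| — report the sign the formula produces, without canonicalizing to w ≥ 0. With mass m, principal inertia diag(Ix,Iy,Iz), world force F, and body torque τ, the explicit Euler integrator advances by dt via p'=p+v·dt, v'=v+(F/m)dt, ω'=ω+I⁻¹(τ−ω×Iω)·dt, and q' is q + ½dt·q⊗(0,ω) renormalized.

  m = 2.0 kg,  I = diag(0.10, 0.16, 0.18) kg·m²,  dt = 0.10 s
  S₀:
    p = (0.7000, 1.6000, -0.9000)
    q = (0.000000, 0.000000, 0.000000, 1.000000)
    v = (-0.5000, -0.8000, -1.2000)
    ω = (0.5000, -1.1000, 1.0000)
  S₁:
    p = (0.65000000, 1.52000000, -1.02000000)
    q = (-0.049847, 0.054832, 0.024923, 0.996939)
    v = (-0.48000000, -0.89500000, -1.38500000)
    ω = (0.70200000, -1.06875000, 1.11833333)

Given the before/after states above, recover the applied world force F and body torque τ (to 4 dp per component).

ω₁ − ω₀ = (0.20200000, 0.03125000, 0.11833333)
τ = I·(Δω/dt) + ω₀×(Iω₀) = (0.1800, 0.0100, 0.1800)
Δv = v₁−v₀ = (0.02000000, -0.09500000, -0.18500000)
applied force F = (0.4000, -1.9000, -3.7000)

F = (0.4000, -1.9000, -3.7000)
τ = (0.1800, 0.0100, 0.1800)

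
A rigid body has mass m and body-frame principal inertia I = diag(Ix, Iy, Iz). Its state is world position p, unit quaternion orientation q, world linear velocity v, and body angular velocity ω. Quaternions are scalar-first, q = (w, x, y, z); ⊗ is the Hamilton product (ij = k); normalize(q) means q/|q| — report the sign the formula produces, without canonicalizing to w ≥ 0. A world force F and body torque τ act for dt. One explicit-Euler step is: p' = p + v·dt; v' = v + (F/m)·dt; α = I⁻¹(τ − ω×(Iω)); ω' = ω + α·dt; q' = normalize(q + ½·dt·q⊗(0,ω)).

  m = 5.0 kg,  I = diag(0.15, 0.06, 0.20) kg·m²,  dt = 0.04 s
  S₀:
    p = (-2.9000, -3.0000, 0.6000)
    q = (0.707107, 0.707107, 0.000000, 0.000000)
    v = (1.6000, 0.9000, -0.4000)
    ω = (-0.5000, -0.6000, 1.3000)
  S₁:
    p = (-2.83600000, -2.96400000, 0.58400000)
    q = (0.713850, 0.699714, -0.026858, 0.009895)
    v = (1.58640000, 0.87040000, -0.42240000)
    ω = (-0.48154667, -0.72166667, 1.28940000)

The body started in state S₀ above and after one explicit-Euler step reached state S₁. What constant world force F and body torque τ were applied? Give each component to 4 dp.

ω₁ − ω₀ = (0.01845333, -0.12166667, -0.01060000)
τ = I·(Δω/dt) + ω₀×(Iω₀) = (-0.0400, -0.1500, -0.0800)
velocity change Δv = (-0.01360000, -0.02960000, -0.02240000)
F = m·Δv/dt = (-1.7000, -3.7000, -2.8000)

F = (-1.7000, -3.7000, -2.8000)
τ = (-0.0400, -0.1500, -0.0800)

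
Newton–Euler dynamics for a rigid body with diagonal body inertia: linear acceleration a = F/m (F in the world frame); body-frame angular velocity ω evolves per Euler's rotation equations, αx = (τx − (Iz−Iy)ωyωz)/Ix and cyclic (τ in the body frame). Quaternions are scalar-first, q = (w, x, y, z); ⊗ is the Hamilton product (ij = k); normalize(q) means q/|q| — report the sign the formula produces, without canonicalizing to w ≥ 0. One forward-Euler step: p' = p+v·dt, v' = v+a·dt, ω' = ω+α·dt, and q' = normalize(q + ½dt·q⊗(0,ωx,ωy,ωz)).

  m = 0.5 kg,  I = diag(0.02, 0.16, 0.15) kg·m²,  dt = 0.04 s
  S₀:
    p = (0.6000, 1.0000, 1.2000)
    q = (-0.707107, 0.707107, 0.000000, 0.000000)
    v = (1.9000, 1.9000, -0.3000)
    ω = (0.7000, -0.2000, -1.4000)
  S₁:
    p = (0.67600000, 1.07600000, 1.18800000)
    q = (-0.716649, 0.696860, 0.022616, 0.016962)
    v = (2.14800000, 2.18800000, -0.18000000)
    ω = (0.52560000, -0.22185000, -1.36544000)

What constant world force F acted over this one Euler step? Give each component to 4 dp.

Δv = v₁−v₀ = (0.24800000, 0.28800000, 0.12000000)
applied force F = (3.1000, 3.6000, 1.5000)

F = (3.1000, 3.6000, 1.5000)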